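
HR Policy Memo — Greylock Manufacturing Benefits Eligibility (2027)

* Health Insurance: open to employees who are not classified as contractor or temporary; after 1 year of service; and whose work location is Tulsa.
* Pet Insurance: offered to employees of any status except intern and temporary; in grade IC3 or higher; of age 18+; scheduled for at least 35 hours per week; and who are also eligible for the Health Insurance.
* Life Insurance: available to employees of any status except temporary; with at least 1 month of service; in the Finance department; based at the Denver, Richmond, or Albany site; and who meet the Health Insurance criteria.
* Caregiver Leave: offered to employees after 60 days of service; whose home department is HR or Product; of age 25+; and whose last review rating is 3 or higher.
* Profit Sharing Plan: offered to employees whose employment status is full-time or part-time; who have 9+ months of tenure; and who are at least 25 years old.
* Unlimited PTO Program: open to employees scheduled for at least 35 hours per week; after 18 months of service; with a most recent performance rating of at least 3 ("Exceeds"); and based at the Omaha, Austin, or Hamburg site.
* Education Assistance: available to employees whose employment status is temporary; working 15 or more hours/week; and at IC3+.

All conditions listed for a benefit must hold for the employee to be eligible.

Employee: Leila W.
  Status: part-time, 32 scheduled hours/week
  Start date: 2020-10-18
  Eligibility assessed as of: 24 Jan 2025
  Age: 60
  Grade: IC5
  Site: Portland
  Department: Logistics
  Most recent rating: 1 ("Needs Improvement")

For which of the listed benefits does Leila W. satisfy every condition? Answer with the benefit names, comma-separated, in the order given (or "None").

Service from 2020-10-18 to 24 Jan 2025: 1559 days.
Health Insurance — status part-time ✓ (not excluded); service 1559 days ≥ 1 year (≈365 days) ✓; site Portland ✗ (not Tulsa) → not eligible.
Pet Insurance — status part-time ✓ (not excluded); grade IC5 ≥ IC3 ✓; age 60 ≥ 18 ✓; 32 hrs/wk < 35 ✗ → not eligible.
Life Insurance — status part-time ✓ (not excluded); service 1559 days ≥ 1 month (≈30 days) ✓; dept Logistics ✗ → not eligible.
Caregiver Leave — service 1559 days ≥ 60 days ✓; dept Logistics ✗ → not eligible.
Profit Sharing Plan — status part-time ✓; service 1559 days ≥ 9 months (≈270 days) ✓; age 60 ≥ 25 ✓ → eligible.
Unlimited PTO Program — 32 hrs/wk < 35 ✗ → not eligible.
Education Assistance — status part-time ✗ (requires temporary) → not eligible.

Profit Sharing Plan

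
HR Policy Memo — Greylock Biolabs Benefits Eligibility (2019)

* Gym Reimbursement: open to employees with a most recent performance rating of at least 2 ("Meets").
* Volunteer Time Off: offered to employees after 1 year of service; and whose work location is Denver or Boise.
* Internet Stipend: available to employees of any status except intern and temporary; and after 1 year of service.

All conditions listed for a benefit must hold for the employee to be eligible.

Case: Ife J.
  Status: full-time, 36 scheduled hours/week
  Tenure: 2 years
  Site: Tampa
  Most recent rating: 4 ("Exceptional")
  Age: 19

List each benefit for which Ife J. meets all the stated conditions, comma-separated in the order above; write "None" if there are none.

Gym Reimbursement — rating 4 ≥ 2 ✓ → eligible.
Volunteer Time Off — service 2 years ≥ 1 year ✓; site Tampa ✗ (not Denver or Boise) → not eligible.
Internet Stipend — status full-time ✓ (not excluded); service 2 years ≥ 1 year ✓ → eligible.

Gym Reimbursement, Internet Stipend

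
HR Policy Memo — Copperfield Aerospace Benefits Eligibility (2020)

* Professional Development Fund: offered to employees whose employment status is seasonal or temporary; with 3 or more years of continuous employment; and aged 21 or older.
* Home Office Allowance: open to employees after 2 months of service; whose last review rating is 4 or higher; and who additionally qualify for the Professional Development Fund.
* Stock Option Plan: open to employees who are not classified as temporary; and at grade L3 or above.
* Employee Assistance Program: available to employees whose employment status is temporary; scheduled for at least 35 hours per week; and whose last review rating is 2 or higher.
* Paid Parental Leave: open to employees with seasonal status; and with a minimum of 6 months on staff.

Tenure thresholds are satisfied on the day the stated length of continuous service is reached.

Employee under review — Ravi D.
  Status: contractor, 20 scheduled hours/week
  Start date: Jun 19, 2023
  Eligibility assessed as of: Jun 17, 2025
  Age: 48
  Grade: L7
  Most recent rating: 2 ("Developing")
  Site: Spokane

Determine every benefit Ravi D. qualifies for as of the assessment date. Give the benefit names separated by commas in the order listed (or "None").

Stock Option Plan

Service from Jun 19, 2023 to Jun 17, 2025: 729 days.
Professional Development Fund — status contractor ✗ (requires seasonal or temporary) → not eligible.
Home Office Allowance — service 729 days ≥ 2 months (≈60 days) ✓; rating 2 < 4 ✗ → not eligible.
Stock Option Plan — status contractor ✓ (not excluded); grade L7 ≥ L3 ✓ → eligible.
Employee Assistance Program — status contractor ✗ (requires temporary) → not eligible.
Paid Parental Leave — status contractor ✗ (requires seasonal) → not eligible.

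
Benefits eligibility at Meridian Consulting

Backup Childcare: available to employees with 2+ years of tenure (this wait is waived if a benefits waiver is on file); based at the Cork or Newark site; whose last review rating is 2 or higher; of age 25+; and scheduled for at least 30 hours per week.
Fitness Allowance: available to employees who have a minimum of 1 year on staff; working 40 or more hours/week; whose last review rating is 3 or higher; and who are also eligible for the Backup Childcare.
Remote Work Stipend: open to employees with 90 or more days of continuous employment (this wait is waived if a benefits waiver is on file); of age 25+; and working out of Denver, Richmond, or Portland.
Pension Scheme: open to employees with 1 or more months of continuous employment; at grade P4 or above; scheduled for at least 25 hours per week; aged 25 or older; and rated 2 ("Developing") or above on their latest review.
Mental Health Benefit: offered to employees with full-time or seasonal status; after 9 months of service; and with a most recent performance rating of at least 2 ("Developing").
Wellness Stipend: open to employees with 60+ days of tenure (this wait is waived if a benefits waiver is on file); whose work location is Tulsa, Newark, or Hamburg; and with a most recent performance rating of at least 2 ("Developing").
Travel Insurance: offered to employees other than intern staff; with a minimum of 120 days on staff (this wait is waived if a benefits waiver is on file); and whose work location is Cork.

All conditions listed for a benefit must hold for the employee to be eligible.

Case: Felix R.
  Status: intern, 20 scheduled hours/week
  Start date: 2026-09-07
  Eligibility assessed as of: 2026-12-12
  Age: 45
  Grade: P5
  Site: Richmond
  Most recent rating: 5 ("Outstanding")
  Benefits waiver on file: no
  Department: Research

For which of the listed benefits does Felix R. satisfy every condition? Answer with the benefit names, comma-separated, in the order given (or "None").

Service from 2026-09-07 to 2026-12-12: 96 days.
Backup Childcare — no waiver, service 96 days < 2 years (≈730 days) ✗ → not eligible.
Fitness Allowance — service 96 days < 1 year (≈365 days) ✗ → not eligible.
Remote Work Stipend — no waiver, service 96 days ≥ 90 days ✓; age 45 ≥ 25 ✓; site Richmond ✓ → eligible.
Pension Scheme — service 96 days ≥ 1 month (≈30 days) ✓; grade P5 ≥ P4 ✓; 20 hrs/wk < 25 ✗ → not eligible.
Mental Health Benefit — status intern ✗ (requires full-time or seasonal) → not eligible.
Wellness Stipend — no waiver, service 96 days ≥ 60 days ✓; site Richmond ✗ (not Tulsa, Newark, or Hamburg) → not eligible.
Travel Insurance — status intern ✗ (excluded) → not eligible.

Remote Work Stipend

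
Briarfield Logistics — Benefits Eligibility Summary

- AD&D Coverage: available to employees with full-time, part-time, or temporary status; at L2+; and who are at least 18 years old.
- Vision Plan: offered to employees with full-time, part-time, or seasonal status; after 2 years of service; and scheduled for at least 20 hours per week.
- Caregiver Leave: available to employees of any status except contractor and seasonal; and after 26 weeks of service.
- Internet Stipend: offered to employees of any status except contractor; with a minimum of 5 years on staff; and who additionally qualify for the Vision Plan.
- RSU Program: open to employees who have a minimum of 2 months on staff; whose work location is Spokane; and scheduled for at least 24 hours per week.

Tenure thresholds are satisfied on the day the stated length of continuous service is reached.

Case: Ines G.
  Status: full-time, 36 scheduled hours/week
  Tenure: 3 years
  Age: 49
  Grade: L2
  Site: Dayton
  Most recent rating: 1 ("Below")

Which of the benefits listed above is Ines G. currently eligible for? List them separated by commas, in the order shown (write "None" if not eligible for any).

AD&D Coverage, Vision Plan, Caregiver Leave

AD&D Coverage — status full-time ✓; grade L2 ≥ L2 ✓; age 49 ≥ 18 ✓ → eligible.
Vision Plan — status full-time ✓; service 3 years ≥ 2 years ✓; 36 hrs/wk ≥ 20 ✓ → eligible.
Caregiver Leave — status full-time ✓ (not excluded); service 3 years ≥ 26 weeks (≈182 days) ✓ → eligible.
Internet Stipend — status full-time ✓ (not excluded); service 3 years < 5 years ✗ → not eligible.
RSU Program — service 3 years ≥ 2 months (≈60 days) ✓; site Dayton ✗ (not Spokane) → not eligible.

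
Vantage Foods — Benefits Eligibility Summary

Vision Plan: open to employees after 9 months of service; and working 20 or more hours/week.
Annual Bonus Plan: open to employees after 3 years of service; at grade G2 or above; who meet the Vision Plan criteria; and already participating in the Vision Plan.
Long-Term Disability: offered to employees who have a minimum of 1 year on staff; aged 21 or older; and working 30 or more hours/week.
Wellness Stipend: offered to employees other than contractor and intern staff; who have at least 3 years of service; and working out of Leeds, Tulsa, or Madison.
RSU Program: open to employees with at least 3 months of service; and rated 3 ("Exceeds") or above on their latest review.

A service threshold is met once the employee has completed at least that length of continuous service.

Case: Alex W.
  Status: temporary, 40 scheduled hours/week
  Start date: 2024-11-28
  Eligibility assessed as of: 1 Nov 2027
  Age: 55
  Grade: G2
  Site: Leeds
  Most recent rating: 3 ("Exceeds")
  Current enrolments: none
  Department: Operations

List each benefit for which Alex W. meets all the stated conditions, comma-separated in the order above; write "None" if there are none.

Service from 2024-11-28 to 1 Nov 2027: 1068 days.
Vision Plan — service 1068 days ≥ 9 months (≈270 days) ✓; 40 hrs/wk ≥ 20 ✓ → eligible.
Annual Bonus Plan — service 1068 days < 3 years (≈1095 days) ✗ → not eligible.
Long-Term Disability — service 1068 days ≥ 1 year (≈365 days) ✓; age 55 ≥ 21 ✓; 40 hrs/wk ≥ 30 ✓ → eligible.
Wellness Stipend — status temporary ✓ (not excluded); service 1068 days < 3 years (≈1095 days) ✗ → not eligible.
RSU Program — service 1068 days ≥ 3 months (≈90 days) ✓; rating 3 ≥ 3 ✓ → eligible.

Vision Plan, Long-Term Disability, RSU Program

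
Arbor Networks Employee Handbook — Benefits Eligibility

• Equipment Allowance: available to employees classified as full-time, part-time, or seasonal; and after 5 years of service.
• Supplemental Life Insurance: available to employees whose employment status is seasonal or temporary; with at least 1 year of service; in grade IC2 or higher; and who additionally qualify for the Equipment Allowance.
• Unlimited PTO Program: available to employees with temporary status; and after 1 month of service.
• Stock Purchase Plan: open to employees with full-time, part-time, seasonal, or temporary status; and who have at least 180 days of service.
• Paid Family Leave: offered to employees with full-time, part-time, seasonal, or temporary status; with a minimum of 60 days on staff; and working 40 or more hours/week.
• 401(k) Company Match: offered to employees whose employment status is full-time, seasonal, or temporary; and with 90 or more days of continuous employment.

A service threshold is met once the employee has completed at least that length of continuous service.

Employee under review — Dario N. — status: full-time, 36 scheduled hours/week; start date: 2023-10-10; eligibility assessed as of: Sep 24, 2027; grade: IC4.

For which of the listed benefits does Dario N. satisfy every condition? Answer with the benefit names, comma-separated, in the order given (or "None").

Stock Purchase Plan, 401(k) Company Match

Service from 2023-10-10 to Sep 24, 2027: 1445 days.
Equipment Allowance — status full-time ✓; service 1445 days < 5 years (≈1825 days) ✗ → not eligible.
Supplemental Life Insurance — status full-time ✗ (requires seasonal or temporary) → not eligible.
Unlimited PTO Program — status full-time ✗ (requires temporary) → not eligible.
Stock Purchase Plan — status full-time ✓; service 1445 days ≥ 180 days ✓ → eligible.
Paid Family Leave — status full-time ✓; service 1445 days ≥ 60 days ✓; 36 hrs/wk < 40 ✗ → not eligible.
401(k) Company Match — status full-time ✓; service 1445 days ≥ 90 days ✓ → eligible.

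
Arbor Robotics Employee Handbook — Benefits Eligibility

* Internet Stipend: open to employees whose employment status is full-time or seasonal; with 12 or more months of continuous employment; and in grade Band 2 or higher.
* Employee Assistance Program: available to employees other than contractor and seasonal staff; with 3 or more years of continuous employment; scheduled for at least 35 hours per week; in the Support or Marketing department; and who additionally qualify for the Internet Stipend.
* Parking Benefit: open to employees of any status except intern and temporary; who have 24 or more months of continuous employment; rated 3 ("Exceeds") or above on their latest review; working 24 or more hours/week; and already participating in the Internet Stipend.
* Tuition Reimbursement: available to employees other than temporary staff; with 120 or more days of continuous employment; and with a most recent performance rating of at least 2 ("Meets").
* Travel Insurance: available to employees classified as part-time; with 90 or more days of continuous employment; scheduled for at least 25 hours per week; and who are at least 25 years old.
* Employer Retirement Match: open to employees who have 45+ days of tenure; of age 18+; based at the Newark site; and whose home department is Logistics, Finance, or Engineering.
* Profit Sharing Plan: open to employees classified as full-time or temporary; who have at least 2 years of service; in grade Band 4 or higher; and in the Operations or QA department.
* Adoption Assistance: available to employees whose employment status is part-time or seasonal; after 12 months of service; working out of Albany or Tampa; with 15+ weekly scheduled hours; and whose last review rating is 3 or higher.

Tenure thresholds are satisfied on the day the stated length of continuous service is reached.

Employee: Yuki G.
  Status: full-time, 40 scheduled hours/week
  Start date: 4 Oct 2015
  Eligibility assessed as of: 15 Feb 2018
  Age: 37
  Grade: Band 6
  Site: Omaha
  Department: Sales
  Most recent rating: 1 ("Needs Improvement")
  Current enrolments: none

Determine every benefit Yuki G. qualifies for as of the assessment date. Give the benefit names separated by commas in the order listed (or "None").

Internet Stipend

Service from 4 Oct 2015 to 15 Feb 2018: 865 days.
Internet Stipend — status full-time ✓; service 865 days ≥ 12 months (≈360 days) ✓; grade Band 6 ≥ Band 2 ✓ → eligible.
Employee Assistance Program — status full-time ✓ (not excluded); service 865 days < 3 years (≈1095 days) ✗ → not eligible.
Parking Benefit — status full-time ✓ (not excluded); service 865 days ≥ 24 months (≈720 days) ✓; rating 1 < 3 ✗ → not eligible.
Tuition Reimbursement — status full-time ✓ (not excluded); service 865 days ≥ 120 days ✓; rating 1 < 2 ✗ → not eligible.
Travel Insurance — status full-time ✗ (requires part-time) → not eligible.
Employer Retirement Match — service 865 days ≥ 45 days ✓; age 37 ≥ 18 ✓; site Omaha ✗ (not Newark) → not eligible.
Profit Sharing Plan — status full-time ✓; service 865 days ≥ 2 years (≈730 days) ✓; grade Band 6 ≥ Band 4 ✓; dept Sales ✗ → not eligible.
Adoption Assistance — status full-time ✗ (requires part-time or seasonal) → not eligible.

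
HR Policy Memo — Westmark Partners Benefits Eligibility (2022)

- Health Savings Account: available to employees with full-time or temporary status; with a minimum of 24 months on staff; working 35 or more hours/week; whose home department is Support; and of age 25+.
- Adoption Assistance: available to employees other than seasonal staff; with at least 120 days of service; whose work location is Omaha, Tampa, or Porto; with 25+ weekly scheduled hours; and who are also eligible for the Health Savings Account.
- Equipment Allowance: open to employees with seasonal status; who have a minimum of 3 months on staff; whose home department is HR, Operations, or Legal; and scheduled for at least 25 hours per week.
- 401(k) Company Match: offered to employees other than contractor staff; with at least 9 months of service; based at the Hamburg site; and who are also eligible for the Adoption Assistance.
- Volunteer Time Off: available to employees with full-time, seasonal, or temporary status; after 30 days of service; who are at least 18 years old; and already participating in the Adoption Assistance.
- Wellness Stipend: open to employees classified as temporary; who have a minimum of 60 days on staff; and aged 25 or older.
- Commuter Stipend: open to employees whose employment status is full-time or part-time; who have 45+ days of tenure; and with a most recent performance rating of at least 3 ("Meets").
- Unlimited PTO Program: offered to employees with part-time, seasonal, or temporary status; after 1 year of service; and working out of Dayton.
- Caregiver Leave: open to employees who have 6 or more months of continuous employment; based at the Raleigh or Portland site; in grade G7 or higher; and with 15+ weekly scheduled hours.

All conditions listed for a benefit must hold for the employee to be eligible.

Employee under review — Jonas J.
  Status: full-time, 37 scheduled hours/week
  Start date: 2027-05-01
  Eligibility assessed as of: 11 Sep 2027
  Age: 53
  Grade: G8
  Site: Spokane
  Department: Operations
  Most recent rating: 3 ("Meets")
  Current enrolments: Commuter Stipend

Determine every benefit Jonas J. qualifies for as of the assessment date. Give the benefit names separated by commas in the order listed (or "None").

Service from 2027-05-01 to 11 Sep 2027: 133 days.
Health Savings Account — status full-time ✓; service 133 days < 24 months (≈720 days) ✗ → not eligible.
Adoption Assistance — status full-time ✓ (not excluded); service 133 days ≥ 120 days ✓; site Spokane ✗ (not Omaha, Tampa, or Porto) → not eligible.
Equipment Allowance — status full-time ✗ (requires seasonal) → not eligible.
401(k) Company Match — status full-time ✓ (not excluded); service 133 days < 9 months (≈270 days) ✗ → not eligible.
Volunteer Time Off — status full-time ✓; service 133 days ≥ 30 days ✓; age 53 ≥ 18 ✓; not enrolled in Adoption Assistance ✗ → not eligible.
Wellness Stipend — status full-time ✗ (requires temporary) → not eligible.
Commuter Stipend — status full-time ✓; service 133 days ≥ 45 days ✓; rating 3 ≥ 3 ✓ → eligible.
Unlimited PTO Program — status full-time ✗ (requires part-time, seasonal, or temporary) → not eligible.
Caregiver Leave — service 133 days < 6 months (≈180 days) ✗ → not eligible.

Commuter Stipend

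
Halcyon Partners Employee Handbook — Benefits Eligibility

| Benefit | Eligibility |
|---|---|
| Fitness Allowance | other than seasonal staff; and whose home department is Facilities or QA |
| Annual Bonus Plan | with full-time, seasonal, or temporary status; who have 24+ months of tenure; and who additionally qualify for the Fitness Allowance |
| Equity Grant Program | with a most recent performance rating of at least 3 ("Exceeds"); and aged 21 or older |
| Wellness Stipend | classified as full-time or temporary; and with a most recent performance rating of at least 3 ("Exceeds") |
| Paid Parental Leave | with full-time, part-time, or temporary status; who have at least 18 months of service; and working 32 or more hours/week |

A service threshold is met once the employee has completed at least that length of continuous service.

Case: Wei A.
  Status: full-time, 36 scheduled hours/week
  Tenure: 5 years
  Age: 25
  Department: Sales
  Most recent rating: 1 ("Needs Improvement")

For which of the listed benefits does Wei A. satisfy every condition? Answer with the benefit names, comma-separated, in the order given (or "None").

Fitness Allowance — status full-time ✓ (not excluded); dept Sales ✗ → not eligible.
Annual Bonus Plan — status full-time ✓; service 5 years ≥ 24 months (≈720 days) ✓; not eligible for Fitness Allowance ✗ → not eligible.
Equity Grant Program — rating 1 < 3 ✗ → not eligible.
Wellness Stipend — status full-time ✓; rating 1 < 3 ✗ → not eligible.
Paid Parental Leave — status full-time ✓; service 5 years ≥ 18 months (≈540 days) ✓; 36 hrs/wk ≥ 32 ✓ → eligible.

Paid Parental Leave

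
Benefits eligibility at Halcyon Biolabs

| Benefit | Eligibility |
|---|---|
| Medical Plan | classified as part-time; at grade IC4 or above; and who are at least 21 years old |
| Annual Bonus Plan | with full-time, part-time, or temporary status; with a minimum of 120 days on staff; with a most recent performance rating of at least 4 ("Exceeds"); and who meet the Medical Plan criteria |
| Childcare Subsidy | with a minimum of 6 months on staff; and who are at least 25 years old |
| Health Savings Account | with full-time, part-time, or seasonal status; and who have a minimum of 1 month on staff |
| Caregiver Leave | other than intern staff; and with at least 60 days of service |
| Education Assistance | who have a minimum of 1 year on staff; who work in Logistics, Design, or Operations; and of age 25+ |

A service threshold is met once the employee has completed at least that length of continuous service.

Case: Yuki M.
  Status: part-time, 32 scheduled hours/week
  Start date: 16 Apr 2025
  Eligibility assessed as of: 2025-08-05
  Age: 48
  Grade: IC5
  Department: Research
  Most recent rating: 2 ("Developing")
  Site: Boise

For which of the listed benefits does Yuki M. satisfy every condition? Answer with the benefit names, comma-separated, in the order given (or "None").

Medical Plan, Health Savings Account, Caregiver Leave

Service from 16 Apr 2025 to 2025-08-05: 111 days.
Medical Plan — status part-time ✓; grade IC5 ≥ IC4 ✓; age 48 ≥ 21 ✓ → eligible.
Annual Bonus Plan — status part-time ✓; service 111 days < 120 days ✗ → not eligible.
Childcare Subsidy — service 111 days < 6 months (≈180 days) ✗ → not eligible.
Health Savings Account — status part-time ✓; service 111 days ≥ 1 month (≈30 days) ✓ → eligible.
Caregiver Leave — status part-time ✓ (not excluded); service 111 days ≥ 60 days ✓ → eligible.
Education Assistance — service 111 days < 1 year (≈365 days) ✗ → not eligible.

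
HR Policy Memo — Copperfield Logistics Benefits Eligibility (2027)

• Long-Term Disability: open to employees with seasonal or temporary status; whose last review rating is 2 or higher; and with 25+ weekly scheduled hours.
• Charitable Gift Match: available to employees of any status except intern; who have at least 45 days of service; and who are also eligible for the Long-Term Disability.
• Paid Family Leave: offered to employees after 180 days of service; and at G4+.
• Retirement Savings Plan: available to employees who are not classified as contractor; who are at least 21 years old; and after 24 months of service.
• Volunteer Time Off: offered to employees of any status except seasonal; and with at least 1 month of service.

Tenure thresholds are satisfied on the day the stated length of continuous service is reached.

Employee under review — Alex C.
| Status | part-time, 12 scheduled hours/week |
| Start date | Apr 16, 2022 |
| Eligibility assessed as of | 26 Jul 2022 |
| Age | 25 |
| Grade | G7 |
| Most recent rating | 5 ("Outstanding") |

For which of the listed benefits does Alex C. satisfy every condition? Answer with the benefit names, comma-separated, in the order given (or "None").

Volunteer Time Off

Service from Apr 16, 2022 to 26 Jul 2022: 101 days.
Long-Term Disability — status part-time ✗ (requires seasonal or temporary) → not eligible.
Charitable Gift Match — status part-time ✓ (not excluded); service 101 days ≥ 45 days ✓; not eligible for Long-Term Disability ✗ → not eligible.
Paid Family Leave — service 101 days < 180 days ✗ → not eligible.
Retirement Savings Plan — status part-time ✓ (not excluded); age 25 ≥ 21 ✓; service 101 days < 24 months (≈720 days) ✗ → not eligible.
Volunteer Time Off — status part-time ✓ (not excluded); service 101 days ≥ 1 month (≈30 days) ✓ → eligible.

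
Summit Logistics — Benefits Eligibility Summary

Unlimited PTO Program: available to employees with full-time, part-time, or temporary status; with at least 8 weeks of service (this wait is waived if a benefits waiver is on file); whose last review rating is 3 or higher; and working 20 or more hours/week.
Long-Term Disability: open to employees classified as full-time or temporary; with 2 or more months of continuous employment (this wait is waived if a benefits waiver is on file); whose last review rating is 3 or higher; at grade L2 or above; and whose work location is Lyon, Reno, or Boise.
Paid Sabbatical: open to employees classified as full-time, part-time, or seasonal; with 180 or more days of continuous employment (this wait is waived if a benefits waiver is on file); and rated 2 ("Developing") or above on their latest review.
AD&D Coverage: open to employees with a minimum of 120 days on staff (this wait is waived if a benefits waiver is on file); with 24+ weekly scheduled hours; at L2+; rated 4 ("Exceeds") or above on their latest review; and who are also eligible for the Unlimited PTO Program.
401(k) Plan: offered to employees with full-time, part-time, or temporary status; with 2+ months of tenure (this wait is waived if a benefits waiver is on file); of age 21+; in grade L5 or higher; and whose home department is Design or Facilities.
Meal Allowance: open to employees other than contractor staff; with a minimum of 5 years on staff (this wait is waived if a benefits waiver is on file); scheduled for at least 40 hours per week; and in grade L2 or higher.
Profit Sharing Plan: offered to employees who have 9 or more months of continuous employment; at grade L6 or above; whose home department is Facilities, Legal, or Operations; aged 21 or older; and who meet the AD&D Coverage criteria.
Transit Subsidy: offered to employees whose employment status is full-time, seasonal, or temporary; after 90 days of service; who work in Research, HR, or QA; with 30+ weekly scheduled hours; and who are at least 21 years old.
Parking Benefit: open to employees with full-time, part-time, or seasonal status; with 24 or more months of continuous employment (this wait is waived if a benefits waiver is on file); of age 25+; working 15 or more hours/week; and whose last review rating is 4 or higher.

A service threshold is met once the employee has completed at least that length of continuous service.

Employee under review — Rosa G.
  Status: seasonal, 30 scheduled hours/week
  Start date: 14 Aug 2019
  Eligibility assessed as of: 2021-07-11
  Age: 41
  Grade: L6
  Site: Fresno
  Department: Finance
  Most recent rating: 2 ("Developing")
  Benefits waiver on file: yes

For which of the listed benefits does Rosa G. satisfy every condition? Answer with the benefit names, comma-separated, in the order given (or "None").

Service from 14 Aug 2019 to 2021-07-11: 697 days.
Unlimited PTO Program — status seasonal ✗ (requires full-time, part-time, or temporary) → not eligible.
Long-Term Disability — status seasonal ✗ (requires full-time or temporary) → not eligible.
Paid Sabbatical — status seasonal ✓; benefits waiver on file ✓; rating 2 ≥ 2 ✓ → eligible.
AD&D Coverage — benefits waiver on file ✓; 30 hrs/wk ≥ 24 ✓; grade L6 ≥ L2 ✓; rating 2 < 4 ✗ → not eligible.
401(k) Plan — status seasonal ✗ (requires full-time, part-time, or temporary) → not eligible.
Meal Allowance — status seasonal ✓ (not excluded); benefits waiver on file ✓; 30 hrs/wk < 40 ✗ → not eligible.
Profit Sharing Plan — service 697 days ≥ 9 months (≈270 days) ✓; grade L6 ≥ L6 ✓; dept Finance ✗ → not eligible.
Transit Subsidy — status seasonal ✓; service 697 days ≥ 90 days ✓; dept Finance ✗ → not eligible.
Parking Benefit — status seasonal ✓; benefits waiver on file ✓; age 41 ≥ 25 ✓; 30 hrs/wk ≥ 15 ✓; rating 2 < 4 ✗ → not eligible.

Paid Sabbatical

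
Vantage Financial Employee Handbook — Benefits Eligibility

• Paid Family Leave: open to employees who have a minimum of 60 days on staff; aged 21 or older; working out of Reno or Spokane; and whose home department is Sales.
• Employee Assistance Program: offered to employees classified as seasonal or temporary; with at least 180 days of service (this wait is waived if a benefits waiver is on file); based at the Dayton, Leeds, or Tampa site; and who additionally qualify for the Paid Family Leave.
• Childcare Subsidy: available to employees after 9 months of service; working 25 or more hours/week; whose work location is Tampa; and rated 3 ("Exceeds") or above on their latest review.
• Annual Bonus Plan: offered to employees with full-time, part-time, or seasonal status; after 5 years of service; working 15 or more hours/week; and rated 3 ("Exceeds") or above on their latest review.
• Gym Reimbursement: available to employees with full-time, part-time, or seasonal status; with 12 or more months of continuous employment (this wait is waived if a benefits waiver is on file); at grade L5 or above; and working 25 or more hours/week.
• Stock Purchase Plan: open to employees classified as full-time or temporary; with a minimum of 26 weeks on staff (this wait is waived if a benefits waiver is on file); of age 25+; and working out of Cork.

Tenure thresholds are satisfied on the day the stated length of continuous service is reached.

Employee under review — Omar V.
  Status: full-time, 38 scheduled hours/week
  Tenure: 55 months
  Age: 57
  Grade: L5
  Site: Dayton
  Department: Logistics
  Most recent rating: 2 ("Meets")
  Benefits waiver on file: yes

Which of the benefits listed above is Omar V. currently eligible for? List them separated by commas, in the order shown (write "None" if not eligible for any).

Paid Family Leave — service 55 months ≥ 60 days ✓; age 57 ≥ 21 ✓; site Dayton ✗ (not Reno or Spokane) → not eligible.
Employee Assistance Program — status full-time ✗ (requires seasonal or temporary) → not eligible.
Childcare Subsidy — service 55 months ≥ 9 months ✓; 38 hrs/wk ≥ 25 ✓; site Dayton ✗ (not Tampa) → not eligible.
Annual Bonus Plan — status full-time ✓; service 55 months < 5 years (≈1825 days) ✗ → not eligible.
Gym Reimbursement — status full-time ✓; benefits waiver on file ✓; grade L5 ≥ L5 ✓; 38 hrs/wk ≥ 25 ✓ → eligible.
Stock Purchase Plan — status full-time ✓; benefits waiver on file ✓; age 57 ≥ 25 ✓; site Dayton ✗ (not Cork) → not eligible.

Gym Reimbursement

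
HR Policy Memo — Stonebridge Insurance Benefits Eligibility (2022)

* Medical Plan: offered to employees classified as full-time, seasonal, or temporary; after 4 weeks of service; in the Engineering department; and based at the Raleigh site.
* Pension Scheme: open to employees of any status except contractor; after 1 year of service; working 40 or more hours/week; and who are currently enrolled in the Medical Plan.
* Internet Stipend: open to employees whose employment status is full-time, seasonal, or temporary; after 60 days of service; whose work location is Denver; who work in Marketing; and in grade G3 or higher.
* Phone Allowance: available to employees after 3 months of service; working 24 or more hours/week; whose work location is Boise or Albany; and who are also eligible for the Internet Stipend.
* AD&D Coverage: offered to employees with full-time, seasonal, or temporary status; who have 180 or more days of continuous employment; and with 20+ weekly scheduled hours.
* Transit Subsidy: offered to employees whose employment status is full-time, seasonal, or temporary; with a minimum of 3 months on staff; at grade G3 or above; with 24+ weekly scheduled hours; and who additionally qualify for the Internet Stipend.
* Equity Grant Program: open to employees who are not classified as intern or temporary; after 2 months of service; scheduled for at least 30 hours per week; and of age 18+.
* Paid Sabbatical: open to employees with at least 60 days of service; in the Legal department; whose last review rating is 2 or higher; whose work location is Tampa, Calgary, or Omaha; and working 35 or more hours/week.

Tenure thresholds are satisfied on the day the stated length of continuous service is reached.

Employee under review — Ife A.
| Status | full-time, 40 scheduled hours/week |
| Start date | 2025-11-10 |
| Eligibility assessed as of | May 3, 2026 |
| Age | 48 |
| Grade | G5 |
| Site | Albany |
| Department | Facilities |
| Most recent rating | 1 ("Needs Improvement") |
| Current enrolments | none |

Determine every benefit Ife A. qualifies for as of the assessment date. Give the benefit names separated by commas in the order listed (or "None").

Service from 2025-11-10 to May 3, 2026: 174 days.
Medical Plan — status full-time ✓; service 174 days ≥ 4 weeks (≈28 days) ✓; dept Facilities ✗ → not eligible.
Pension Scheme — status full-time ✓ (not excluded); service 174 days < 1 year (≈365 days) ✗ → not eligible.
Internet Stipend — status full-time ✓; service 174 days ≥ 60 days ✓; site Albany ✗ (not Denver) → not eligible.
Phone Allowance — service 174 days ≥ 3 months (≈90 days) ✓; 40 hrs/wk ≥ 24 ✓; site Albany ✓; not eligible for Internet Stipend ✗ → not eligible.
AD&D Coverage — status full-time ✓; service 174 days < 180 days ✗ → not eligible.
Transit Subsidy — status full-time ✓; service 174 days ≥ 3 months (≈90 days) ✓; grade G5 ≥ G3 ✓; 40 hrs/wk ≥ 24 ✓; not eligible for Internet Stipend ✗ → not eligible.
Equity Grant Program — status full-time ✓ (not excluded); service 174 days ≥ 2 months (≈60 days) ✓; 40 hrs/wk ≥ 30 ✓; age 48 ≥ 18 ✓ → eligible.
Paid Sabbatical — service 174 days ≥ 60 days ✓; dept Facilities ✗ → not eligible.

Equity Grant Program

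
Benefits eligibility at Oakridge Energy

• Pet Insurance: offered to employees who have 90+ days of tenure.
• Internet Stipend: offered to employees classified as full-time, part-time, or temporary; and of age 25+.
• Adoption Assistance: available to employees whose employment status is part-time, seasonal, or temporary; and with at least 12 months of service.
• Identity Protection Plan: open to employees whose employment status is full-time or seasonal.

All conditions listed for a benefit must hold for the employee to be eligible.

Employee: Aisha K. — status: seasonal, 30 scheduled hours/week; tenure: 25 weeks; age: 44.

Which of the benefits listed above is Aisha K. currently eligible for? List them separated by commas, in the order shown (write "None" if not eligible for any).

Pet Insurance — service 25 weeks ≥ 90 days ✓ → eligible.
Internet Stipend — status seasonal ✗ (requires full-time, part-time, or temporary) → not eligible.
Adoption Assistance — status seasonal ✓; service 25 weeks < 12 months (≈360 days) ✗ → not eligible.
Identity Protection Plan — status seasonal ✓ → eligible.

Pet Insurance, Identity Protection Plan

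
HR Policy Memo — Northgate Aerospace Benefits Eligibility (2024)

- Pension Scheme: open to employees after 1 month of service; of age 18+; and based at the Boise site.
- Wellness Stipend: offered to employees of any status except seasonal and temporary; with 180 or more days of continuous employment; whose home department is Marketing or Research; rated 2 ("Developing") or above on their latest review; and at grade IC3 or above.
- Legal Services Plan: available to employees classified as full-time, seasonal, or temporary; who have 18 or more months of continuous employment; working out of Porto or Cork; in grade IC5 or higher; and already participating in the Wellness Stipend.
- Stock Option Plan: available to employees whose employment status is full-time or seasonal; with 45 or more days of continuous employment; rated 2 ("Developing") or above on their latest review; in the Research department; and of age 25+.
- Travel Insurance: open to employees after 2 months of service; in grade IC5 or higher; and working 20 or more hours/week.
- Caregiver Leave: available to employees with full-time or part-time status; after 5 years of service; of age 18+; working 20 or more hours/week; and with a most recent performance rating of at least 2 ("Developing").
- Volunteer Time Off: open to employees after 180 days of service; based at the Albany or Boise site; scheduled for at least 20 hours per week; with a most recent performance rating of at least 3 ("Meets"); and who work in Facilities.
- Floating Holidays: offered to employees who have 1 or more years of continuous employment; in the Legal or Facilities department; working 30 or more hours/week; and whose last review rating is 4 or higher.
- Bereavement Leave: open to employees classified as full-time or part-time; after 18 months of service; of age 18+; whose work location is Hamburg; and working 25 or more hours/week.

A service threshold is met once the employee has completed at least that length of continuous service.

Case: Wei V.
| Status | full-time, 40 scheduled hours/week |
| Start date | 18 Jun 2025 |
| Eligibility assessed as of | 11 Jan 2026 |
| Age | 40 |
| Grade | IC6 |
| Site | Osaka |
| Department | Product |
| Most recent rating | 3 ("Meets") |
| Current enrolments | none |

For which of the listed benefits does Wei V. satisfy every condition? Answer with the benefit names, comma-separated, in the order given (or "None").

Travel Insurance

Service from 18 Jun 2025 to 11 Jan 2026: 207 days.
Pension Scheme — service 207 days ≥ 1 month (≈30 days) ✓; age 40 ≥ 18 ✓; site Osaka ✗ (not Boise) → not eligible.
Wellness Stipend — status full-time ✓ (not excluded); service 207 days ≥ 180 days ✓; dept Product ✗ → not eligible.
Legal Services Plan — status full-time ✓; service 207 days < 18 months (≈540 days) ✗ → not eligible.
Stock Option Plan — status full-time ✓; service 207 days ≥ 45 days ✓; rating 3 ≥ 2 ✓; dept Product ✗ → not eligible.
Travel Insurance — service 207 days ≥ 2 months (≈60 days) ✓; grade IC6 ≥ IC5 ✓; 40 hrs/wk ≥ 20 ✓ → eligible.
Caregiver Leave — status full-time ✓; service 207 days < 5 years (≈1825 days) ✗ → not eligible.
Volunteer Time Off — service 207 days ≥ 180 days ✓; site Osaka ✗ (not Albany or Boise) → not eligible.
Floating Holidays — service 207 days < 1 year (≈365 days) ✗ → not eligible.
Bereavement Leave — status full-time ✓; service 207 days < 18 months (≈540 days) ✗ → not eligible.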